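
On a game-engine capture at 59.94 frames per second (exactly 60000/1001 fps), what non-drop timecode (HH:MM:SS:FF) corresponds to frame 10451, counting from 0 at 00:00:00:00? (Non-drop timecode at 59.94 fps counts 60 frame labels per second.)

10451 ÷ 60 = 174 full seconds, remainder 11 frames.
174 s = 0 h 2 min 54 s.
Timecode: 00:02:54:11.

00:02:54:11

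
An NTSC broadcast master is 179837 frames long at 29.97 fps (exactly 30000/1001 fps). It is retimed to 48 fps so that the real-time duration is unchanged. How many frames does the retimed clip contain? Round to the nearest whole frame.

Frames at target rate = 179837 × (48) / (30000/1001) = 180016837/625 ≈ 288026.939.
Nearest whole frame: 288027.

288027 frames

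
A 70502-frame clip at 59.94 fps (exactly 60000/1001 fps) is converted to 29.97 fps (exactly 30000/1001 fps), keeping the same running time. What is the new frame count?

Target frames = source frames × (target rate / source rate) = 70502 × (30000/1001)/(60000/1001) = 70502 × 1/2 = 35251.

35251 frames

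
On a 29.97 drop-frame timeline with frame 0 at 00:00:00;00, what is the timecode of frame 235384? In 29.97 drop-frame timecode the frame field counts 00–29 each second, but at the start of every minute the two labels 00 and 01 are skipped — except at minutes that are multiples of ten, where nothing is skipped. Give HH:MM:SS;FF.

02:10:53;28

Ten DF minutes hold 17982 frames, so frame 235384 lies in block 13 (frames 233766–251747) with 1618 frames into that block.
The block's first minute is 1800 frames and the rest 1798 each; 1618 frames reaches minute 0, so 13 × 18 + 0 × 2 = 234 labels have been skipped so far.
Adding those back, label number 235384 + 234 = 235618 at 30 labels/s is 7853 s + 28 f = 2 h 10 min 53 s frame 28, i.e. 02:10:53;28.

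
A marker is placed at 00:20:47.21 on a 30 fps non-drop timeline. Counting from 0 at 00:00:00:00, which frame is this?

Total seconds to the label: (0 × 3600 + 20 × 60 + 47) = 1247.
Frame index = 1247 × 30 + 21 = 37431.

37431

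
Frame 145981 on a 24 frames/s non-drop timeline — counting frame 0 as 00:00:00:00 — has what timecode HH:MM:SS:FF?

01:41:22:13

145981 ÷ 24 = 6082 full seconds, remainder 13 frames.
6082 s = 1 h 41 min 22 s.
Timecode: 01:41:22:13.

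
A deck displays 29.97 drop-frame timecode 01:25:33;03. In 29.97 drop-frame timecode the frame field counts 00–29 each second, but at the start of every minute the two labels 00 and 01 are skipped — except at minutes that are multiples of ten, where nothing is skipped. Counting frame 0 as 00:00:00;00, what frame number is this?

153839

As if non-drop at 30 labels/s: (1 × 3600 + 25 × 60 + 33) × 30 + 3 = 153993.
Minute boundaries passed: 85; those not divisible by 10: 85 − 8 = 77; dropped labels = 2 × 77 = 154.
Actual frame index = 153993 − 154 = 153839.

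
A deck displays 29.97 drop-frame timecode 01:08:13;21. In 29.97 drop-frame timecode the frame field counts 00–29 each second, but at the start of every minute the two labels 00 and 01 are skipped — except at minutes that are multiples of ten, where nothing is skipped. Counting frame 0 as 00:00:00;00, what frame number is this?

122687

Complete 10-minute blocks: 6, each 17982 frames → 107892.
Remaining 8 whole minutes in the current block: 1800 + 7 × 1798 = 14386 frames.
Within the current minute: 13 × 30 + 21 − 2 = 409 (labels ;00/;01 skipped at this minute). Total = 107892 + 14386 + 409 = 122687.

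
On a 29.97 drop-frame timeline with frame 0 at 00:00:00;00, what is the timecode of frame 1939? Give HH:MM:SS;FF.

00:01:04;21

Each 10-minute DF block holds 10 × 60 × 30 − 9 × 2 = 17982 frames. 1939 ÷ 17982 → 0 full blocks, remainder 1939.
Within the partial block the first minute is 1800 frames and each further minute 1798, so 1 further minute boundary passed. Total skipped labels = 18 × 0 + 2 × 1 = 2.
Non-drop label index = 1939 + 2 = 1941; at 30 labels/s that is 00:01:04:21, i.e. DF 00:01:04;21.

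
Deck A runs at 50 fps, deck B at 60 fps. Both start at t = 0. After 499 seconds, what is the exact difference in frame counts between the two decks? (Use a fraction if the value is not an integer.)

A emits 50 × 499 = 24950 frames; B emits 60 × 499 = 29940.
Difference = 4990 frames; B is ahead of A.

4990 frames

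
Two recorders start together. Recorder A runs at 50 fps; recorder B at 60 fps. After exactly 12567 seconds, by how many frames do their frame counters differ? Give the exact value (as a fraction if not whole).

A emits 50 × 12567 = 628350 frames; B emits 60 × 12567 = 754020.
Difference = 125670 frames; B is ahead of A.

125670 frames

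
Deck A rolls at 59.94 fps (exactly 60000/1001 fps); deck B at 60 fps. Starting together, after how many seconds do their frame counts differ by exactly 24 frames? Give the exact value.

The gap grows by |60 − 60000/1001| = 60/1001 frames per second.
Time for a 24-frame gap: 24 ÷ (60/1001) = 400.4 s.

400.4 seconds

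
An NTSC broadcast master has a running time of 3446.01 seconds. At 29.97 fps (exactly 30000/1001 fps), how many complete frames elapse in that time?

103277 frames

Frames = 3446.01 × 30000/1001 = 103380300/1001 ≈ 103277.0230.
Complete frames: 103277.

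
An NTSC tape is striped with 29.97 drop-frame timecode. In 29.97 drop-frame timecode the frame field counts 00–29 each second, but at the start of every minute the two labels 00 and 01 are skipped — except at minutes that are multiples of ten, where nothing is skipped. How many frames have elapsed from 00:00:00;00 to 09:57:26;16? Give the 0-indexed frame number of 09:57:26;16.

1074320

As if non-drop at 30 labels/s: (9 × 3600 + 57 × 60 + 26) × 30 + 16 = 1075396.
Minute boundaries passed: 597; those not divisible by 10: 597 − 59 = 538; dropped labels = 2 × 538 = 1076.
Actual frame index = 1075396 − 1076 = 1074320.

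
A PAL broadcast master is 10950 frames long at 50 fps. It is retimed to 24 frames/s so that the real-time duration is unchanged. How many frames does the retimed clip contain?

5256 frames

Target frames = source frames × (target rate / source rate) = 10950 × (24)/(50) = 10950 × 12/25 = 5256.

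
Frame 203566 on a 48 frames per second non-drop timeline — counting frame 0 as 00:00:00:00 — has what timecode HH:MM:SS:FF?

01:10:40:46

203566 ÷ 48 = 4240 full seconds, remainder 46 frames.
4240 s = 1 h 10 min 40 s.
Timecode: 01:10:40:46.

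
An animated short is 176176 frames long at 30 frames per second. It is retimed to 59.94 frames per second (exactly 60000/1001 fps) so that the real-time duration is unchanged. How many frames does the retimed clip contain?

Target frames = source frames × (target rate / source rate) = 176176 × (60000/1001)/(30) = 176176 × 2000/1001 = 352000.

352000 frames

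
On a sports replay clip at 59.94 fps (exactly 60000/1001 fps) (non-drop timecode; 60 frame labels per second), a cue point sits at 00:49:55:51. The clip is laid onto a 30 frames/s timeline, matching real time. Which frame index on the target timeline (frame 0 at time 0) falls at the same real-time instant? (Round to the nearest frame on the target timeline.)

frame 89965

Source frame index: (0×3600 + 49×60 + 55) × 60 + 51 = 179751.
Real time: 179751 / (60000/1001) = 59976917/20000 s.
Target frame: (59976917/20000) × (30) = 179930751/2000 ≈ 89965.375 → 89965.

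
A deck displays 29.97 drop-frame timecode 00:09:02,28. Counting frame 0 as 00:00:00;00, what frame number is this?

16270

As if non-drop at 30 labels/s: (0 × 3600 + 9 × 60 + 2) × 30 + 28 = 16288.
Minute boundaries passed: 9; those not divisible by 10: 9 − 0 = 9; dropped labels = 2 × 9 = 18.
Actual frame index = 16288 − 18 = 16270.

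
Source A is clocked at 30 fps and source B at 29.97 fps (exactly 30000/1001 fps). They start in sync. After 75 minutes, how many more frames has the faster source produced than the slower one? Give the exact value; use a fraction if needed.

135000/1001 frames

75 min = 4500 s.
A emits 30 × 4500 = 135000 frames; B emits 30000/1001 × 4500 = 135000000/1001.
Difference = 135000/1001 frames (≈ 134.8651); B is behind A.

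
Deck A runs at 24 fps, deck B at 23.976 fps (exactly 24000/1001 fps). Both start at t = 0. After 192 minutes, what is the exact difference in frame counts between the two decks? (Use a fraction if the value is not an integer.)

276480/1001 frames

192 min = 11520 s.
A emits 24 × 11520 = 276480 frames; B emits 24000/1001 × 11520 = 276480000/1001.
Difference = 276480/1001 frames (≈ 276.2038); B is behind A.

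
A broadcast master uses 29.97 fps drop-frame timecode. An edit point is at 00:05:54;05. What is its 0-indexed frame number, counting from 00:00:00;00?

10615

Complete 10-minute blocks: 0, each 17982 frames → 0.
Remaining 5 whole minutes in the current block: 1800 + 4 × 1798 = 8992 frames.
Within the current minute: 54 × 30 + 5 − 2 = 1623 (labels ;00/;01 skipped at this minute). Total = 0 + 8992 + 1623 = 10615.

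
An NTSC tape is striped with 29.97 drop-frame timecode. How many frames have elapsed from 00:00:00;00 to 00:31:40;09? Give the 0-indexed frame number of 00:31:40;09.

As if non-drop at 30 labels/s: (0 × 3600 + 31 × 60 + 40) × 30 + 9 = 57009.
Minute boundaries passed: 31; those not divisible by 10: 31 − 3 = 28; dropped labels = 2 × 28 = 56.
Actual frame index = 57009 − 56 = 56953.

56953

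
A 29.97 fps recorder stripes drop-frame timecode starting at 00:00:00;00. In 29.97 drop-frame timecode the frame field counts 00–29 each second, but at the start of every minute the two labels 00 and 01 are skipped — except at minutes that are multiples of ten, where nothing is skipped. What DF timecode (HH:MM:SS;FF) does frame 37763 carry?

Each 10-minute DF block holds 10 × 60 × 30 − 9 × 2 = 17982 frames. 37763 ÷ 17982 → 2 full blocks, remainder 1799.
Within the partial block the first minute is 1800 frames and each further minute 1798, so 0 further minute boundaries passed. Total skipped labels = 18 × 2 + 2 × 0 = 36.
Non-drop label index = 37763 + 36 = 37799; at 30 labels/s that is 00:20:59:29, i.e. DF 00:20:59;29.

00:20:59;29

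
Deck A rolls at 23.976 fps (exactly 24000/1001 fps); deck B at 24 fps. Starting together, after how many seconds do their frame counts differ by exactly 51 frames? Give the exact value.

The gap grows by |24 − 24000/1001| = 24/1001 frames per second.
Time for a 51-frame gap: 51 ÷ (24/1001) = 2127.125 s.

2127.125 seconds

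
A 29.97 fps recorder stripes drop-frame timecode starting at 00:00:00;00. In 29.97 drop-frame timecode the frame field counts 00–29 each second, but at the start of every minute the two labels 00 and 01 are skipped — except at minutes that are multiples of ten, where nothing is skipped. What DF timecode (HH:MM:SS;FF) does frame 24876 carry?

Each 10-minute DF block holds 10 × 60 × 30 − 9 × 2 = 17982 frames. 24876 ÷ 17982 → 1 full block, remainder 6894.
Within the partial block the first minute is 1800 frames and each further minute 1798, so 3 further minute boundaries passed. Total skipped labels = 18 × 1 + 2 × 3 = 24.
Non-drop label index = 24876 + 24 = 24900; at 30 labels/s that is 00:13:50:00, i.e. DF 00:13:50;00.

00:13:50;00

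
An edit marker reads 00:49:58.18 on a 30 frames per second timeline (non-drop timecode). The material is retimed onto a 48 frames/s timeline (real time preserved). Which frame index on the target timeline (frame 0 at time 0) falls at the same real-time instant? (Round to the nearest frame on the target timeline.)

frame 143933

Source frame index: (0×3600 + 49×60 + 58) × 30 + 18 = 89958.
Real time: 89958 / (30) = 14993/5 s.
Target frame: (14993/5) × (48) = 719664/5 ≈ 143932.800 → 143933.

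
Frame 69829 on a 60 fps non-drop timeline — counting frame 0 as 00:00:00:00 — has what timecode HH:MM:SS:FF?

00:19:23:49

69829 ÷ 60 = 1163 full seconds, remainder 49 frames.
1163 s = 0 h 19 min 23 s.
Timecode: 00:19:23:49.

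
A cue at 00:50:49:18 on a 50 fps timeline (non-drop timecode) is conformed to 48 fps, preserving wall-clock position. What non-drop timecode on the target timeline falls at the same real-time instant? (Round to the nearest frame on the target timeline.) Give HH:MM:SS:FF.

00:50:49:17

Source frame index: (0×3600 + 50×60 + 49) × 50 + 18 = 152468.
Real time: 152468 / (50) = 76234/25 s.
Target frame: (76234/25) × (48) = 3659232/25 ≈ 146369.280 → 146369.
At 48 labels/s: frame 146369 → 00:50:49:17.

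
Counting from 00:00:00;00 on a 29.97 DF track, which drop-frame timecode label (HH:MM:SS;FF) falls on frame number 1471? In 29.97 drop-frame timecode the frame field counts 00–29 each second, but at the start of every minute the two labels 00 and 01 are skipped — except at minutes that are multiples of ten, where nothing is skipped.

Each 10-minute DF block holds 10 × 60 × 30 − 9 × 2 = 17982 frames. 1471 ÷ 17982 → 0 full blocks, remainder 1471.
Within the partial block the first minute is 1800 frames and each further minute 1798, so 0 further minute boundaries passed. Total skipped labels = 18 × 0 + 2 × 0 = 0.
Non-drop label index = 1471 + 0 = 1471; at 30 labels/s that is 00:00:49:01, i.e. DF 00:00:49;01.

00:00:49;01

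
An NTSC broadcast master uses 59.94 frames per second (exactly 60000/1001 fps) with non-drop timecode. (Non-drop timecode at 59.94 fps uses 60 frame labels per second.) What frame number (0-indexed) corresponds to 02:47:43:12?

603792

Total seconds to the label: (2 × 3600 + 47 × 60 + 43) = 10063.
Frame index = 10063 × 60 + 12 = 603792.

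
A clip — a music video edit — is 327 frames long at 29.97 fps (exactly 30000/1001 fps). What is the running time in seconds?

10.9109 seconds

Running time = 327 / (30000/1001) = 10.9109 s.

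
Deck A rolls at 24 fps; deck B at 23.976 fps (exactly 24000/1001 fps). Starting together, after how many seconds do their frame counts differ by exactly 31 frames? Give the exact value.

The gap grows by |24000/1001 − 24| = 24/1001 frames per second.
Time for a 31-frame gap: 31 ÷ (24/1001) = 31031/24 s.

31031/24 seconds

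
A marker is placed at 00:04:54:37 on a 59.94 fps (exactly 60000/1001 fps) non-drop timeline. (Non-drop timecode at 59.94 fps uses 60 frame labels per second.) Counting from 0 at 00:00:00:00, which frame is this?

frame 17677

Total seconds to the label: (0 × 3600 + 4 × 60 + 54) = 294.
Frame index = 294 × 60 + 37 = 17677.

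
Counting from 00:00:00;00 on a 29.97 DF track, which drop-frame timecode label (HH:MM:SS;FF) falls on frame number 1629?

Ten DF minutes hold 17982 frames, so frame 1629 lies in block 0 (frames 0–17981) with 1629 frames into that block.
The block's first minute is 1800 frames and the rest 1798 each; 1629 frames reaches minute 0, so 0 × 18 + 0 × 2 = 0 labels have been skipped so far.
Adding those back, label number 1629 + 0 = 1629 at 30 labels/s is 54 s + 9 f = 0 h 0 min 54 s frame 9, i.e. 00:00:54;09.

00:00:54;09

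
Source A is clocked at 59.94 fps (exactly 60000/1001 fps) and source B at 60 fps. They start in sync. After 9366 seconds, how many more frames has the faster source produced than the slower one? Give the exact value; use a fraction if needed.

80280/143 frames

A emits 60000/1001 × 9366 = 80280000/143 frames; B emits 60 × 9366 = 561960.
Difference = 80280/143 frames (≈ 561.3986); B is ahead of A.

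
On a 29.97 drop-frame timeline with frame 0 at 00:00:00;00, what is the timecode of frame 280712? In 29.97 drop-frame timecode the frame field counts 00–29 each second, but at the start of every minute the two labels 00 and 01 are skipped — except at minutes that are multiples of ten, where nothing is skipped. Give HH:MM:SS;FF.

02:36:06;14

Each 10-minute DF block holds 10 × 60 × 30 − 9 × 2 = 17982 frames. 280712 ÷ 17982 → 15 full blocks, remainder 10982.
Within the partial block the first minute is 1800 frames and each further minute 1798, so 6 further minute boundaries passed. Total skipped labels = 18 × 15 + 2 × 6 = 282.
Non-drop label index = 280712 + 282 = 280994; at 30 labels/s that is 02:36:06:14, i.e. DF 02:36:06;14.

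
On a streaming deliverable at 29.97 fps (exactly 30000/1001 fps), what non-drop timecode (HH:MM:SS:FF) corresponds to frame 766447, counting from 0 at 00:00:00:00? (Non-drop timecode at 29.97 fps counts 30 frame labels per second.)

07:05:48:07

766447 ÷ 30 = 25548 full seconds, remainder 7 frames.
25548 s = 7 h 5 min 48 s.
Timecode: 07:05:48:07.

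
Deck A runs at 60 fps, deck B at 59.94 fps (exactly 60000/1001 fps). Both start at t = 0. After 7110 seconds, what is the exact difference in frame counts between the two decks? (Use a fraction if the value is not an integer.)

426600/1001 frames

A emits 60 × 7110 = 426600 frames; B emits 60000/1001 × 7110 = 426600000/1001.
Difference = 426600/1001 frames (≈ 426.1738); B is behind A.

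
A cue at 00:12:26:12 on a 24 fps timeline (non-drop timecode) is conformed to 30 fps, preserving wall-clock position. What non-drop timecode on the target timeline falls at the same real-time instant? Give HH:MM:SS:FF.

00:12:26:15

Source frame index: (0×3600 + 12×60 + 26) × 24 + 12 = 17916.
Real time: 17916 / (24) = 1493/2 s.
Target frame: (1493/2) × (30) = 22395.
At 30 labels/s: frame 22395 → 00:12:26:15.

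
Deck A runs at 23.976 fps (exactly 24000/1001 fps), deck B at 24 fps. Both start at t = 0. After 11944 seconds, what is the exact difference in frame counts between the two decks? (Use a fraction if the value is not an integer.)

286656/1001 frames

A emits 24000/1001 × 11944 = 286656000/1001 frames; B emits 24 × 11944 = 286656.
Difference = 286656/1001 frames (≈ 286.3696); B is ahead of A.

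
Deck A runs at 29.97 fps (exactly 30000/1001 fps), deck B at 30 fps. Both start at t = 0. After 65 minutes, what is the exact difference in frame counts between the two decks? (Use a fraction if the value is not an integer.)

65 min = 3900 s.
A emits 30000/1001 × 3900 = 9000000/77 frames; B emits 30 × 3900 = 117000.
Difference = 9000/77 frames (≈ 116.8831); B is ahead of A.

9000/77 frames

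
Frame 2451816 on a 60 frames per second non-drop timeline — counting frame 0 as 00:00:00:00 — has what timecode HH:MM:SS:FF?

11:21:03:36

2451816 ÷ 60 = 40863 full seconds, remainder 36 frames.
40863 s = 11 h 21 min 3 s.
Timecode: 11:21:03:36.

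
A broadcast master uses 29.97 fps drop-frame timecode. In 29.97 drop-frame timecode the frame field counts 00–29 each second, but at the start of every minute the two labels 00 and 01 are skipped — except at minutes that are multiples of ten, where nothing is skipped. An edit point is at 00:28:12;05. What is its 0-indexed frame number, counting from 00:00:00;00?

50713

Complete 10-minute blocks: 2, each 17982 frames → 35964.
Remaining 8 whole minutes in the current block: 1800 + 7 × 1798 = 14386 frames.
Within the current minute: 12 × 30 + 5 − 2 = 363 (labels ;00/;01 skipped at this minute). Total = 35964 + 14386 + 363 = 50713.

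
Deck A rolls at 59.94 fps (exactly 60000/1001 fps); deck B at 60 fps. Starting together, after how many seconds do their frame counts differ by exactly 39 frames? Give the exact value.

650.65 seconds

The gap grows by |60 − 60000/1001| = 60/1001 frames per second.
Time for a 39-frame gap: 39 ÷ (60/1001) = 650.65 s.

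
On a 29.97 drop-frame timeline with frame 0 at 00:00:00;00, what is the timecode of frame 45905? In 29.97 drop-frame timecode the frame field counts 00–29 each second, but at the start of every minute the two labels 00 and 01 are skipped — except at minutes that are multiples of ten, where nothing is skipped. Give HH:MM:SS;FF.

00:25:31;21

Ten DF minutes hold 17982 frames, so frame 45905 lies in block 2 (frames 35964–53945) with 9941 frames into that block.
The block's first minute is 1800 frames and the rest 1798 each; 9941 frames reaches minute 5, so 2 × 18 + 5 × 2 = 46 labels have been skipped so far.
Adding those back, label number 45905 + 46 = 45951 at 30 labels/s is 1531 s + 21 f = 0 h 25 min 31 s frame 21, i.e. 00:25:31;21.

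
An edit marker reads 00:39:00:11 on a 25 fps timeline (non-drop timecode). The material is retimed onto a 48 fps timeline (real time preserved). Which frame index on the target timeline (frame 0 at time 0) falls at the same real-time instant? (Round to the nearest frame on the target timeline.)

Source frame index: (0×3600 + 39×60 + 0) × 25 + 11 = 58511.
Real time: 58511 / (25) = 58511/25 s.
Target frame: (58511/25) × (48) = 2808528/25 ≈ 112341.120 → 112341.

frame 112341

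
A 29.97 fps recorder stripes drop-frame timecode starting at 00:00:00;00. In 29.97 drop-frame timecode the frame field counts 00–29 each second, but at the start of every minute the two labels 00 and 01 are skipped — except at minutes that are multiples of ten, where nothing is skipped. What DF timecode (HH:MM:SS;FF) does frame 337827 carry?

Ten DF minutes hold 17982 frames, so frame 337827 lies in block 18 (frames 323676–341657) with 14151 frames into that block.
The block's first minute is 1800 frames and the rest 1798 each; 14151 frames reaches minute 7, so 18 × 18 + 7 × 2 = 338 labels have been skipped so far.
Adding those back, label number 337827 + 338 = 338165 at 30 labels/s is 11272 s + 5 f = 3 h 7 min 52 s frame 5, i.e. 03:07:52;05.

03:07:52;05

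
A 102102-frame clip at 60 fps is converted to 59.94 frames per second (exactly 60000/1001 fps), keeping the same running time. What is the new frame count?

Target frames = source frames × (target rate / source rate) = 102102 × (60000/1001)/(60) = 102102 × 1000/1001 = 102000.

102000 frames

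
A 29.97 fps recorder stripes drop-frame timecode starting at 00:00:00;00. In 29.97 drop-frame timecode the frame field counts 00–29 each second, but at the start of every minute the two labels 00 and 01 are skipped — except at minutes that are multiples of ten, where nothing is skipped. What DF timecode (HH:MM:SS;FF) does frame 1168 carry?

Ten DF minutes hold 17982 frames, so frame 1168 lies in block 0 (frames 0–17981) with 1168 frames into that block.
The block's first minute is 1800 frames and the rest 1798 each; 1168 frames reaches minute 0, so 0 × 18 + 0 × 2 = 0 labels have been skipped so far.
Adding those back, label number 1168 + 0 = 1168 at 30 labels/s is 38 s + 28 f = 0 h 0 min 38 s frame 28, i.e. 00:00:38;28.

00:00:38;28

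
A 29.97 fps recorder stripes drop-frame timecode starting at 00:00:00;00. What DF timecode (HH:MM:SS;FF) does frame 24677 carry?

00:13:43;11

Each 10-minute DF block holds 10 × 60 × 30 − 9 × 2 = 17982 frames. 24677 ÷ 17982 → 1 full block, remainder 6695.
Within the partial block the first minute is 1800 frames and each further minute 1798, so 3 further minute boundaries passed. Total skipped labels = 18 × 1 + 2 × 3 = 24.
Non-drop label index = 24677 + 24 = 24701; at 30 labels/s that is 00:13:43:11, i.e. DF 00:13:43;11.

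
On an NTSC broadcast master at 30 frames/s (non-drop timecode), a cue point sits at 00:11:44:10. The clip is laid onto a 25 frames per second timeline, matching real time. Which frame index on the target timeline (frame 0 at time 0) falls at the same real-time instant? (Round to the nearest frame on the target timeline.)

frame 17608

Source frame index: (0×3600 + 11×60 + 44) × 30 + 10 = 21130.
Real time: 21130 / (30) = 2113/3 s.
Target frame: (2113/3) × (25) = 52825/3 ≈ 17608.333 → 17608.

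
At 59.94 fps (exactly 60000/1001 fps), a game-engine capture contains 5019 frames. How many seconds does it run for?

Running time = 5019 / (60000/1001) = 83.73365 s.

83.73365 seconds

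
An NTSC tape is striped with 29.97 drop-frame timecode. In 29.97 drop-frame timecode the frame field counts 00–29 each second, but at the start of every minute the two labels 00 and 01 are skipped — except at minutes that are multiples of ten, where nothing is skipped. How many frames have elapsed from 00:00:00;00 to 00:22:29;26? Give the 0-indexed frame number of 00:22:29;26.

Complete 10-minute blocks: 2, each 17982 frames → 35964.
Remaining 2 whole minutes in the current block: 1800 + 1 × 1798 = 3598 frames.
Within the current minute: 29 × 30 + 26 − 2 = 894 (labels ;00/;01 skipped at this minute). Total = 35964 + 3598 + 894 = 40456.

40456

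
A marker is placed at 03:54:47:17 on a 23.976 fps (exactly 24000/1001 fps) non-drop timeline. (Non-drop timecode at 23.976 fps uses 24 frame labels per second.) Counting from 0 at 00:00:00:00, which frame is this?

frame 338105

Total seconds to the label: (3 × 3600 + 54 × 60 + 47) = 14087.
Frame index = 14087 × 24 + 17 = 338105.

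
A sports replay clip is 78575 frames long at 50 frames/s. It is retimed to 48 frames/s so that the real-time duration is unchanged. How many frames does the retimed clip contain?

75432 frames

Target frames = source frames × (target rate / source rate) = 78575 × (48)/(50) = 78575 × 24/25 = 75432.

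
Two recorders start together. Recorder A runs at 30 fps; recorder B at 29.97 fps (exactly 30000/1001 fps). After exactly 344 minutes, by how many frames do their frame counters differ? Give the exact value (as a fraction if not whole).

619200/1001 frames

344 min = 20640 s.
A emits 30 × 20640 = 619200 frames; B emits 30000/1001 × 20640 = 619200000/1001.
Difference = 619200/1001 frames (≈ 618.5814); B is behind A.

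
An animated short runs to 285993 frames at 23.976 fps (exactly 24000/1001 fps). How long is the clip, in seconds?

11928.291375 seconds

Running time = 285993 / (24000/1001) = 11928.291375 s.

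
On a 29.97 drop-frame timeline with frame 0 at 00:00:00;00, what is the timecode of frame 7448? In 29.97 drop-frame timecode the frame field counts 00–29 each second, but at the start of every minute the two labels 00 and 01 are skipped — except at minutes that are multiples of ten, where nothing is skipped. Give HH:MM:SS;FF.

Ten DF minutes hold 17982 frames, so frame 7448 lies in block 0 (frames 0–17981) with 7448 frames into that block.
The block's first minute is 1800 frames and the rest 1798 each; 7448 frames reaches minute 4, so 0 × 18 + 4 × 2 = 8 labels have been skipped so far.
Adding those back, label number 7448 + 8 = 7456 at 30 labels/s is 248 s + 16 f = 0 h 4 min 8 s frame 16, i.e. 00:04:08;16.

00:04:08;16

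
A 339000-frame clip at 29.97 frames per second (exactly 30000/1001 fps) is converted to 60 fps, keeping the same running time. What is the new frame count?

Target frames = source frames × (target rate / source rate) = 339000 × (60)/(30000/1001) = 339000 × 1001/500 = 678678.

678678 frames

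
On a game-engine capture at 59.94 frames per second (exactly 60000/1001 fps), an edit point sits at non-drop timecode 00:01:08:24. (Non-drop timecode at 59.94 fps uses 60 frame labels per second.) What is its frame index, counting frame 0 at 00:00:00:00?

Total seconds to the label: (0 × 3600 + 1 × 60 + 8) = 68.
Frame index = 68 × 60 + 24 = 4104.

4104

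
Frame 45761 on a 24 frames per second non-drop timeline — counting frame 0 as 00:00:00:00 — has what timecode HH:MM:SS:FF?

45761 ÷ 24 = 1906 full seconds, remainder 17 frames.
1906 s = 0 h 31 min 46 s.
Timecode: 00:31:46:17.

00:31:46:17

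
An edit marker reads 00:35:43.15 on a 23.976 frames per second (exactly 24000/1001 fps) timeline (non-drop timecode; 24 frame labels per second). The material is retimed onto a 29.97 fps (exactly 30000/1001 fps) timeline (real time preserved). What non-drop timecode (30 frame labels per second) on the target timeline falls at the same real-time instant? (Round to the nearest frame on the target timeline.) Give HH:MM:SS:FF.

00:35:43:19

Source frame index: (0×3600 + 35×60 + 43) × 24 + 15 = 51447.
Real time: 51447 / (24000/1001) = 17166149/8000 s.
Target frame: (17166149/8000) × (30000/1001) = 257235/4 ≈ 64308.750 → 64309.
At 30 labels/s: frame 64309 → 00:35:43:19.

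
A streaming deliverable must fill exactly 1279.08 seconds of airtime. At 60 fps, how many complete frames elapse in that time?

76744 frames

Frames = 1279.08 × 60 = 383724/5 ≈ 76744.8000.
Complete frames: 76744.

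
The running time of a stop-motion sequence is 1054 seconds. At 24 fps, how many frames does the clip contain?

Frames = 1054 × 24 = 25296.

25296 frames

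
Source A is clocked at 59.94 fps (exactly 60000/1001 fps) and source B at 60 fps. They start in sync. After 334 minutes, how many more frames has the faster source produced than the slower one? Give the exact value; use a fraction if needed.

1202400/1001 frames

334 min = 20040 s.
A emits 60000/1001 × 20040 = 1202400000/1001 frames; B emits 60 × 20040 = 1202400.
Difference = 1202400/1001 frames (≈ 1201.1988); B is ahead of A.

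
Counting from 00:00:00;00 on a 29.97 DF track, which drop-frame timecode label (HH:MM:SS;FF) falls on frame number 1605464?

14:52:49;00

Each 10-minute DF block holds 10 × 60 × 30 − 9 × 2 = 17982 frames. 1605464 ÷ 17982 → 89 full blocks, remainder 5066.
Within the partial block the first minute is 1800 frames and each further minute 1798, so 2 further minute boundaries passed. Total skipped labels = 18 × 89 + 2 × 2 = 1606.
Non-drop label index = 1605464 + 1606 = 1607070; at 30 labels/s that is 14:52:49:00, i.e. DF 14:52:49;00.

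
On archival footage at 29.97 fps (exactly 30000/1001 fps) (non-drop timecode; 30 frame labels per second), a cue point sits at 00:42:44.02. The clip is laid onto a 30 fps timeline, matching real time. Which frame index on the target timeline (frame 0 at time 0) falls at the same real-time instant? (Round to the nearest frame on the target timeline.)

Source frame index: (0×3600 + 42×60 + 44) × 30 + 2 = 76922.
Real time: 76922 / (30000/1001) = 38499461/15000 s.
Target frame: (38499461/15000) × (30) = 38499461/500 ≈ 76998.922 → 76999.

frame 76999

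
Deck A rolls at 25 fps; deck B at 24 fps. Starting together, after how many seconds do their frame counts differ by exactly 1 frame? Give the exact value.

1 seconds

The gap grows by |24 − 25| = 1 frame per second.
Time for a 1-frame gap: 1 ÷ (1) = 1 s.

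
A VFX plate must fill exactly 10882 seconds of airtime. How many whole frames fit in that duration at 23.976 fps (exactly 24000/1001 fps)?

260907 frames

Frames = 10882 × 24000/1001 = 261168000/1001 ≈ 260907.0929.
Complete frames: 260907.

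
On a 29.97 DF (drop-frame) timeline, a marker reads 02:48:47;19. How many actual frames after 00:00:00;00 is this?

303525

Complete 10-minute blocks: 16, each 17982 frames → 287712.
Remaining 8 whole minutes in the current block: 1800 + 7 × 1798 = 14386 frames.
Within the current minute: 47 × 30 + 19 − 2 = 1427 (labels ;00/;01 skipped at this minute). Total = 287712 + 14386 + 1427 = 303525.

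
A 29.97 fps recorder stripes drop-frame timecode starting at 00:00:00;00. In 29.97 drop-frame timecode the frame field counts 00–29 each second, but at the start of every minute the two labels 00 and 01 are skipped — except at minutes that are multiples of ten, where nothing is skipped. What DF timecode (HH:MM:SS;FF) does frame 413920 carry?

Ten DF minutes hold 17982 frames, so frame 413920 lies in block 23 (frames 413586–431567) with 334 frames into that block.
The block's first minute is 1800 frames and the rest 1798 each; 334 frames reaches minute 0, so 23 × 18 + 0 × 2 = 414 labels have been skipped so far.
Adding those back, label number 413920 + 414 = 414334 at 30 labels/s is 13811 s + 4 f = 3 h 50 min 11 s frame 4, i.e. 03:50:11;04.

03:50:11;04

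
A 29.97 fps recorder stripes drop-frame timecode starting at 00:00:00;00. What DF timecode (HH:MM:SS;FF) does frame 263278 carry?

Ten DF minutes hold 17982 frames, so frame 263278 lies in block 14 (frames 251748–269729) with 11530 frames into that block.
The block's first minute is 1800 frames and the rest 1798 each; 11530 frames reaches minute 6, so 14 × 18 + 6 × 2 = 264 labels have been skipped so far.
Adding those back, label number 263278 + 264 = 263542 at 30 labels/s is 8784 s + 22 f = 2 h 26 min 24 s frame 22, i.e. 02:26:24;22.

02:26:24;22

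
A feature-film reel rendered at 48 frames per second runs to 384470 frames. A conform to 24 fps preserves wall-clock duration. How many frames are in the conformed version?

Frames at target rate = 384470 × (24) / (48) = 192235.

192235 frames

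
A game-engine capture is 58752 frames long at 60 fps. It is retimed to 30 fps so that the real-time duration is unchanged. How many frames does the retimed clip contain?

Frames at target rate = 58752 × (30) / (60) = 29376.

29376 frames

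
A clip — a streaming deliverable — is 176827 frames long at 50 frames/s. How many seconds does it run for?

3536.54 seconds

Running time = 176827 / (50) = 3536.54 s.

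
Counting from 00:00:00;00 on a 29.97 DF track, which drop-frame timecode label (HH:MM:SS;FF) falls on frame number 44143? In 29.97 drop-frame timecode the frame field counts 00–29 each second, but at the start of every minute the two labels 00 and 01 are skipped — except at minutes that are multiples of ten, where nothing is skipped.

00:24:32;27

Each 10-minute DF block holds 10 × 60 × 30 − 9 × 2 = 17982 frames. 44143 ÷ 17982 → 2 full blocks, remainder 8179.
Within the partial block the first minute is 1800 frames and each further minute 1798, so 4 further minute boundaries passed. Total skipped labels = 18 × 2 + 2 × 4 = 44.
Non-drop label index = 44143 + 44 = 44187; at 30 labels/s that is 00:24:32:27, i.e. DF 00:24:32;27.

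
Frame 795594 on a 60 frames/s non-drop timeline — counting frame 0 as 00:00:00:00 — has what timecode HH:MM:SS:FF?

795594 ÷ 60 = 13259 full seconds, remainder 54 frames.
13259 s = 3 h 40 min 59 s.
Timecode: 03:40:59:54.

03:40:59:54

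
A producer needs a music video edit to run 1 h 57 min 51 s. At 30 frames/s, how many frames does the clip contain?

212130 frames

1 h 57 min 51 s = 7071 s.
Frames = 7071 × 30 = 212130.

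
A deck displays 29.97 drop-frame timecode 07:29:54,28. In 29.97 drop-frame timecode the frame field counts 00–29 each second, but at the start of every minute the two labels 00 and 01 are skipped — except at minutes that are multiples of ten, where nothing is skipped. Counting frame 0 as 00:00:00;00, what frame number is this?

As if non-drop at 30 labels/s: (7 × 3600 + 29 × 60 + 54) × 30 + 28 = 809848.
Minute boundaries passed: 449; those not divisible by 10: 449 − 44 = 405; dropped labels = 2 × 405 = 810.
Actual frame index = 809848 − 810 = 809038.

809038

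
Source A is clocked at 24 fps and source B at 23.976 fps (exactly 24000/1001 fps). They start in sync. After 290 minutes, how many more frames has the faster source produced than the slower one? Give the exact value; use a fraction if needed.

290 min = 17400 s.
A emits 24 × 17400 = 417600 frames; B emits 24000/1001 × 17400 = 417600000/1001.
Difference = 417600/1001 frames (≈ 417.1828); B is behind A.

417600/1001 frames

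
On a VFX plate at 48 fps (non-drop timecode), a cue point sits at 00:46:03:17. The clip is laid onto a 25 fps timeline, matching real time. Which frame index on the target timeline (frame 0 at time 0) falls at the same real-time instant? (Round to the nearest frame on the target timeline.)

Source frame index: (0×3600 + 46×60 + 3) × 48 + 17 = 132641.
Real time: 132641 / (48) = 132641/48 s.
Target frame: (132641/48) × (25) = 3316025/48 ≈ 69083.854 → 69084.

frame 69084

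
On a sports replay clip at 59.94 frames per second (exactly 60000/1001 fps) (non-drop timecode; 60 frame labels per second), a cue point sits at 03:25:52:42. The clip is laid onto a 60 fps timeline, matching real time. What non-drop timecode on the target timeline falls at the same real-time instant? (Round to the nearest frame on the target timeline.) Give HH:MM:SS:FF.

03:26:05:03

Source frame index: (3×3600 + 25×60 + 52) × 60 + 42 = 741162.
Real time: 741162 / (60000/1001) = 123650527/10000 s.
Target frame: (123650527/10000) × (60) = 370951581/500 ≈ 741903.162 → 741903.
At 60 labels/s: frame 741903 → 03:26:05:03.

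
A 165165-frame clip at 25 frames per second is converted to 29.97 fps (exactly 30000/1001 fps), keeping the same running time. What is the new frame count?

Target frames = source frames × (target rate / source rate) = 165165 × (30000/1001)/(25) = 165165 × 1200/1001 = 198000.

198000 frames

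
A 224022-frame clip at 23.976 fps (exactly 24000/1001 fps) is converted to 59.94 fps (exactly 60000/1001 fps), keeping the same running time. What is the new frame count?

Frames at target rate = 224022 × (60000/1001) / (24000/1001) = 560055.

560055 frames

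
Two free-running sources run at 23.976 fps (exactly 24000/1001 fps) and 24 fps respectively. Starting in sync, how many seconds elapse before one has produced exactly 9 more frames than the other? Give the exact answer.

375.375 seconds

The gap grows by |24 − 24000/1001| = 24/1001 frames per second.
Time for a 9-frame gap: 9 ÷ (24/1001) = 375.375 s.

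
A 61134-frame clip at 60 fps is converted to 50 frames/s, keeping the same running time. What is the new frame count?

Target frames = source frames × (target rate / source rate) = 61134 × (50)/(60) = 61134 × 5/6 = 50945.

50945 frames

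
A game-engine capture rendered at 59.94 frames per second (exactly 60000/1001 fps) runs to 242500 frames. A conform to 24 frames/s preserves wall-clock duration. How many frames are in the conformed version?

Target frames = source frames × (target rate / source rate) = 242500 × (24)/(60000/1001) = 242500 × 1001/2500 = 97097.

97097 frames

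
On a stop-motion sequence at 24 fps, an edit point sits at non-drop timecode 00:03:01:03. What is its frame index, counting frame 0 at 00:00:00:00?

frame 4347

Total seconds to the label: (0 × 3600 + 3 × 60 + 1) = 181.
Frame index = 181 × 24 + 3 = 4347.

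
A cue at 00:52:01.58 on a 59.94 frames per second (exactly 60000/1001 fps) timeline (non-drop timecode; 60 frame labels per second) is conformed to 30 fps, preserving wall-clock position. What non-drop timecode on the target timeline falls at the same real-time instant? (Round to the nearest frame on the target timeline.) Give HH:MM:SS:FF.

Source frame index: (0×3600 + 52×60 + 1) × 60 + 58 = 187318.
Real time: 187318 / (60000/1001) = 93752659/30000 s.
Target frame: (93752659/30000) × (30) = 93752659/1000 ≈ 93752.659 → 93753.
At 30 labels/s: frame 93753 → 00:52:05:03.

00:52:05:03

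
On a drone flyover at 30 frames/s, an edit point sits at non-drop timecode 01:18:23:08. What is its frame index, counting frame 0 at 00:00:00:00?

141098

Total seconds to the label: (1 × 3600 + 18 × 60 + 23) = 4703.
Frame index = 4703 × 30 + 8 = 141098.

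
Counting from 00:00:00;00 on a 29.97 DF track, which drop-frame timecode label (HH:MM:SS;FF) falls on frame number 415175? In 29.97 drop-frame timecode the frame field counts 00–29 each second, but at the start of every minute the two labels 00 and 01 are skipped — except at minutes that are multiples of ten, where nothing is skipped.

Ten DF minutes hold 17982 frames, so frame 415175 lies in block 23 (frames 413586–431567) with 1589 frames into that block.
The block's first minute is 1800 frames and the rest 1798 each; 1589 frames reaches minute 0, so 23 × 18 + 0 × 2 = 414 labels have been skipped so far.
Adding those back, label number 415175 + 414 = 415589 at 30 labels/s is 13852 s + 29 f = 3 h 50 min 52 s frame 29, i.e. 03:50:52;29.

03:50:52;29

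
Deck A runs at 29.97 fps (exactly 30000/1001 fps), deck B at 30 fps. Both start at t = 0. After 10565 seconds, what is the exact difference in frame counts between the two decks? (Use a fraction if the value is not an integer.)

A emits 30000/1001 × 10565 = 316950000/1001 frames; B emits 30 × 10565 = 316950.
Difference = 316950/1001 frames (≈ 316.6334); B is ahead of A.

316950/1001 frames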